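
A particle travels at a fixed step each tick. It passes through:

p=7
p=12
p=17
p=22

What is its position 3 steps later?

Each step adds +5 to the position.
step 4: 22 + 5 → p=27
step 5: 27 + 5 → p=32
step 6: 32 + 5 → p=37

p=37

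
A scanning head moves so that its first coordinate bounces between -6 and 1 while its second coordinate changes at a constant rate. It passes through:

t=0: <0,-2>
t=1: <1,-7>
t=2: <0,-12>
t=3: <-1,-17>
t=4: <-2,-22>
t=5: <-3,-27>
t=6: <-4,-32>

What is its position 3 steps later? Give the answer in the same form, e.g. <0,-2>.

<-5,-47>

The first coordinate travels 1 per step and bounces off the walls at -6 and 1.
  step 7: -4 → -5
  step 8: -5 → -6
  step 9: -6 → -5
The second coordinate changes by -5 each step: at step 9 it is -47.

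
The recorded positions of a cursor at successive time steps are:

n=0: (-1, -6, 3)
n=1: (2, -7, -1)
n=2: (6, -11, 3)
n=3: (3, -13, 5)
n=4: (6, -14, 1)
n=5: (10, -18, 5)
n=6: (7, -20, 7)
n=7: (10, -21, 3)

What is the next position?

Differencing gives (+3, -1, -4), (+4, -4, +4), (-3, -2, +2), (+3, -1, -4), (+4, -4, +4), (-3, -2, +2), (+3, -1, -4). This is the pattern (+3, -1, -4), (+4, -4, +4), (-3, -2, +2) repeated.
step 8: apply (+4, -4, +4) → (14, -25, 7)

(14, -25, 7)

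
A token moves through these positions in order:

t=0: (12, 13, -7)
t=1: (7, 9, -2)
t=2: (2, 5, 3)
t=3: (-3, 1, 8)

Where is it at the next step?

(-8, -3, 13)

Each step adds (-5, -4, +5) to the position.
step 4: (-3, 1, 8) + (-5, -4, +5) → (-8, -3, 13)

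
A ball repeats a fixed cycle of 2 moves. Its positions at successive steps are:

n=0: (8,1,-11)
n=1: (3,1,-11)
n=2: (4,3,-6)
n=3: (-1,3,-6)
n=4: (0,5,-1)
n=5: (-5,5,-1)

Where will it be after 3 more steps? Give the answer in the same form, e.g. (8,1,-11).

(-8,9,9)

The moves between consecutive positions are (-5,+0,+0), (+1,+2,+5), (-5,+0,+0), (+1,+2,+5), (-5,+0,+0); they repeat the 2-cycle [(-5,+0,+0), (+1,+2,+5)].
step 6: apply (+1,+2,+5) → (-4,7,4)
step 7: apply (-5,+0,+0) → (-9,7,4)
step 8: apply (+1,+2,+5) → (-8,9,9)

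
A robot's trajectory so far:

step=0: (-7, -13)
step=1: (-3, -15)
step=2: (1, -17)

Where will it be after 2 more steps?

The position changes by (+4, -2) every step.
step 3: (1, -17) + (+4, -2) → (5, -19)
step 4: (5, -19) + (+4, -2) → (9, -21)

(9, -21)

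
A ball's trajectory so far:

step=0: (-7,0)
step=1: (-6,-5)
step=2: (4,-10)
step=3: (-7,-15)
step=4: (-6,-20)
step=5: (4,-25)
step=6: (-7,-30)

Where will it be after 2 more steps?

The first coordinate repeats the cycle [-7, -6, 4] with period 3; step 8 mod 3 = 2, giving 4.
The second coordinate changes by -5 each step, so at step 8 it is 0 + 8·(-5) = -40.

(4,-40)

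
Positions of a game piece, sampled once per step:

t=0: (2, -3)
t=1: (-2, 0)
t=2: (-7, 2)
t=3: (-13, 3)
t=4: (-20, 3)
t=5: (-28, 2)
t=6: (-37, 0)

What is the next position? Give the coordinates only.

Taking differences between consecutive positions: (-4, +3), (-5, +2), (-6, +1), (-7, +0), (-8, -1), (-9, -2). These grow by (-1, -1) each step.
step 7: (-37, 0) + (-10, -3) → (-47, -3)

(-47, -3)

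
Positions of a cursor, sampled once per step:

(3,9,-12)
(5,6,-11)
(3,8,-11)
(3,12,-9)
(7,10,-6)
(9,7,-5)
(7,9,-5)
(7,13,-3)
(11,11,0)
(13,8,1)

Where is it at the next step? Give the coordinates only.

(11,10,1)

The moves between consecutive positions are (+2,-3,+1), (-2,+2,+0), (+0,+4,+2), (+4,-2,+3), (+2,-3,+1), (-2,+2,+0), (+0,+4,+2), (+4,-2,+3), (+2,-3,+1); they repeat the 4-cycle [(+2,-3,+1), (-2,+2,+0), (+0,+4,+2), (+4,-2,+3)].
step 10: apply (-2,+2,+0) → (11,10,1)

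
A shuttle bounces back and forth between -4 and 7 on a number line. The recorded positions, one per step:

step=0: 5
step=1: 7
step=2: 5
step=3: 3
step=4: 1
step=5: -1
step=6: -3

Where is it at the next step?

The value reflects between -4 and 7, moving 2 per step.
  step 7: -3 → -3

-3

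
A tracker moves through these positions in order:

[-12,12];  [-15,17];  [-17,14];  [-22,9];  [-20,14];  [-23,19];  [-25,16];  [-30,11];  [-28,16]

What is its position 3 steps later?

[-38,13]

Differencing gives [-3,+5], [-2,-3], [-5,-5], [+2,+5], [-3,+5], [-2,-3], [-5,-5], [+2,+5]. This is the pattern [-3,+5], [-2,-3], [-5,-5], [+2,+5] repeated.
step 9: apply [-3,+5] → [-31,21]
step 10: apply [-2,-3] → [-33,18]
step 11: apply [-5,-5] → [-38,13]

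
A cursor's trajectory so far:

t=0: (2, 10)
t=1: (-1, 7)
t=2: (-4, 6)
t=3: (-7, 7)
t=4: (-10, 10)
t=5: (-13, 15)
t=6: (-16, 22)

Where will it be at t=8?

(-22, 42)

First differences are (-3, -3), (-3, -1), (-3, +1), (-3, +3), (-3, +5), (-3, +7); their common second difference is (+0, +2) (constant acceleration).
step 7: (-16, 22) + (-3, +9) → (-19, 31)
step 8: (-19, 31) + (-3, +11) → (-22, 42)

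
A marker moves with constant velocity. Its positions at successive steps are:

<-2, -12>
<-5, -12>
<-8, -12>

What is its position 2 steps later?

Constant displacement of <-3, +0> per step.
step 3: <-8, -12> + <-3, +0> → <-11, -12>
step 4: <-11, -12> + <-3, +0> → <-14, -12>

<-14, -12>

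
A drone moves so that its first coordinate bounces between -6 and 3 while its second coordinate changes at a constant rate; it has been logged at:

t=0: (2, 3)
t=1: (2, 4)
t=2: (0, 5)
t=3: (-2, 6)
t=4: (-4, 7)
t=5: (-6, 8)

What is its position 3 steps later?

The first coordinate travels 2 per step and bounces off the walls at -6 and 3.
  step 6: -6 → -4
  step 7: -4 → -2
  step 8: -2 → 0
The second coordinate changes by +1 each step: at step 8 it is 11.

(0, 11)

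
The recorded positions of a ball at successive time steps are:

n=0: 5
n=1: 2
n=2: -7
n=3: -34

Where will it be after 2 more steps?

-358

The jumps are -3, -9, -27 — a geometric progression with ratio 3.
step 4: -34 − 81 → -115
step 5: -115 − 243 → -358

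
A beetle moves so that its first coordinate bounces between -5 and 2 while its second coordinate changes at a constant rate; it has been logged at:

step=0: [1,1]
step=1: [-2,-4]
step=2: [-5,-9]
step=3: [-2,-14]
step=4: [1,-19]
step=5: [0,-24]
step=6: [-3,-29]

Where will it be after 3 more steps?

The first coordinate reflects between -5 and 2, moving 3 per step.
  step 7: -3 → -4
  step 8: -4 → -1
  step 9: -1 → 2
The second coordinate changes by -5 each step: at step 9 it is -44.

[2,-44]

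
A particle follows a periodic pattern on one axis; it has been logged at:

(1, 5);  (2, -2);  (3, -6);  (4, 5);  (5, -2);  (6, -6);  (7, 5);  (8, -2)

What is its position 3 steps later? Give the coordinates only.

(11, -2)

First: linear, +1 per step → 11 at step 10.
Second: cycles through 5, -2, -6 every 3 steps. Step 10 lands at position 1 of the cycle → -2.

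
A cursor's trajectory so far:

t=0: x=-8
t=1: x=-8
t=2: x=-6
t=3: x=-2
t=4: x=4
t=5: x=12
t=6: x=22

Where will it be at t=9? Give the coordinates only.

x=64

Successive displacements: +0, +2, +4, +6, +8, +10 — each changes by +2.
step 7: 22 + 12 → x=34
step 8: 34 + 14 → x=48
step 9: 48 + 16 → x=64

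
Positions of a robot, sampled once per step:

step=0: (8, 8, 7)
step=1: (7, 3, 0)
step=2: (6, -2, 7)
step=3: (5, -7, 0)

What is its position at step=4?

(4, -12, 7)

The first coordinate changes by -1 each step, so at step 4 it is 8 + 4·(-1) = 4.
The second coordinate changes by -5 each step, so at step 4 it is 8 + 4·(-5) = -12.
The third coordinate repeats the cycle [7, 0] with period 2; step 4 mod 2 = 0, giving 7.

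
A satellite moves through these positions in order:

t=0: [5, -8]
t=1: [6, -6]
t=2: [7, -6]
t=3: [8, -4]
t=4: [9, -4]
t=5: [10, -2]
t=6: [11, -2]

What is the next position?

[12, 0]

Differencing gives [+1, +2], [+1, +0], [+1, +2], [+1, +0], [+1, +2], [+1, +0]. This is the pattern [+1, +2], [+1, +0] repeated.
step 7: apply [+1, +2] → [12, 0]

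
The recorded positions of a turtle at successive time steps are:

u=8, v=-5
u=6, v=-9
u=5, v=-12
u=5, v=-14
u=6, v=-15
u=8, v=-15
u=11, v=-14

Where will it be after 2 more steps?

u=20, v=-9

Taking differences between consecutive positions: (-2, -4), (-1, -3), (+0, -2), (+1, -1), (+2, +0), (+3, +1). These grow by (+1, +1) each step.
step 7: u=11, v=-14 + (+4, +2) → u=15, v=-12
step 8: u=15, v=-12 + (+5, +3) → u=20, v=-9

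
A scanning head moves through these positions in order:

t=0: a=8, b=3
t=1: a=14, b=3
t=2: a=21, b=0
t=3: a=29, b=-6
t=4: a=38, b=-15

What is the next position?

First differences are (+6, +0), (+7, -3), (+8, -6), (+9, -9); their common second difference is (+1, -3) (constant acceleration).
step 5: a=38, b=-15 + (+10, -12) → a=48, b=-27

a=48, b=-27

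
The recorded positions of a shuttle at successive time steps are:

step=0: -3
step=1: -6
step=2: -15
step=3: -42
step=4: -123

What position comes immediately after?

-366

Consecutive displacements -3, -9, -27, -81 scale by a factor of 3 each step.
step 5: -123 − 243 → -366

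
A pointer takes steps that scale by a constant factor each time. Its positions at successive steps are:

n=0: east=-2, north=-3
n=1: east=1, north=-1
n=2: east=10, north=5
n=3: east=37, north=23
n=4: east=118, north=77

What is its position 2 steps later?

east=1090, north=725

The jumps are (+3, +2), (+9, +6), (+27, +18), (+81, +54) — a geometric progression with ratio 3.
step 5: east=118, north=77 + (+243, +162) → east=361, north=239
step 6: east=361, north=239 + (+729, +486) → east=1090, north=725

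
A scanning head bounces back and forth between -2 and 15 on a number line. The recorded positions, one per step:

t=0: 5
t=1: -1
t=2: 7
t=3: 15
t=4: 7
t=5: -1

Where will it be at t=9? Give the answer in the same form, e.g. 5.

The value reflects between -2 and 15, moving 8 per step.
  step 6: -1 → 5
  step 7: 5 → 13
  step 8: 13 → 9
  step 9: 9 → 1

1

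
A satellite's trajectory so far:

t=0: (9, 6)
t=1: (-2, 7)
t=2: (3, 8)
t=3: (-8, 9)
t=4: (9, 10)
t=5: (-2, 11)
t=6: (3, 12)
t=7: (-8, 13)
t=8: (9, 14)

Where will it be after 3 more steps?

First: cycles through 9, -2, 3, -8 every 4 steps. Step 11 lands at position 3 of the cycle → -8.
Second: linear, +1 per step → 17 at step 11.

(-8, 17)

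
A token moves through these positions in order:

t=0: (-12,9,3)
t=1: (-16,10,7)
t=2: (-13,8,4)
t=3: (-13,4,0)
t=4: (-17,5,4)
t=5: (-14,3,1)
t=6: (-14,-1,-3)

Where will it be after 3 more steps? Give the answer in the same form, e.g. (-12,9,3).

The moves between consecutive positions are (-4,+1,+4), (+3,-2,-3), (+0,-4,-4), (-4,+1,+4), (+3,-2,-3), (+0,-4,-4); they repeat the 3-cycle [(-4,+1,+4), (+3,-2,-3), (+0,-4,-4)].
step 7: apply (-4,+1,+4) → (-18,0,1)
step 8: apply (+3,-2,-3) → (-15,-2,-2)
step 9: apply (+0,-4,-4) → (-15,-6,-6)

(-15,-6,-6)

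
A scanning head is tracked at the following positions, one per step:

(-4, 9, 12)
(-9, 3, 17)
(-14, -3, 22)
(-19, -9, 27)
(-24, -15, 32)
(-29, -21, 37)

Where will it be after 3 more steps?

(-44, -39, 52)

The position changes by (-5, -6, +5) every step.
step 6: (-29, -21, 37) + (-5, -6, +5) → (-34, -27, 42)
step 7: (-34, -27, 42) + (-5, -6, +5) → (-39, -33, 47)
step 8: (-39, -33, 47) + (-5, -6, +5) → (-44, -39, 52)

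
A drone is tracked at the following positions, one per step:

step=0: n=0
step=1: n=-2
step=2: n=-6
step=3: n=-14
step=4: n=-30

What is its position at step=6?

The jumps are -2, -4, -8, -16 — a geometric progression with ratio 2.
step 5: -30 − 32 → n=-62
step 6: -62 − 64 → n=-126

n=-126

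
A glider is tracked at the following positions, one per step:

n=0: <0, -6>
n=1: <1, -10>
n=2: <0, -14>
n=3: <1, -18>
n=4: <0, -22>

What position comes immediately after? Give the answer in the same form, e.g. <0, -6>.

<1, -26>

The first coordinate repeats the cycle [0, 1] with period 2; step 5 mod 2 = 1, giving 1.
The second coordinate changes by -4 each step, so at step 5 it is -6 + 5·(-4) = -26.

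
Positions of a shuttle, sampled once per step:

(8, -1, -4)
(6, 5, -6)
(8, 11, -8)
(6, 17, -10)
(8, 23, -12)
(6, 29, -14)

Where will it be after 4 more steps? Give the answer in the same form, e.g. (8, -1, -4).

The first coordinate repeats the cycle [8, 6] with period 2; step 9 mod 2 = 1, giving 6.
The second coordinate changes by +6 each step, so at step 9 it is -1 + 9·(6) = 53.
The third coordinate changes by -2 each step, so at step 9 it is -4 + 9·(-2) = -22.

(6, 53, -22)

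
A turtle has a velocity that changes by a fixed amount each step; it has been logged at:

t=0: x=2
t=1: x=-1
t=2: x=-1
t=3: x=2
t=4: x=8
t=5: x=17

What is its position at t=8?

x=62

First differences are -3, +0, +3, +6, +9; their common second difference is +3 (constant acceleration).
step 6: 17 + 12 → x=29
step 7: 29 + 15 → x=44
step 8: 44 + 18 → x=62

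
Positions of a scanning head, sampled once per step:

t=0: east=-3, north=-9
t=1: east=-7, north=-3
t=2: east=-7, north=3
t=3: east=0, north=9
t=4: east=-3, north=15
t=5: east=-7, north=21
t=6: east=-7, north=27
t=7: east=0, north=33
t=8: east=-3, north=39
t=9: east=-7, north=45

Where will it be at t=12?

east=-3, north=63

The east coordinate repeats the cycle [-3, -7, -7, 0] with period 4; step 12 mod 4 = 0, giving -3.
The north coordinate changes by +6 each step, so at step 12 it is -9 + 12·(6) = 63.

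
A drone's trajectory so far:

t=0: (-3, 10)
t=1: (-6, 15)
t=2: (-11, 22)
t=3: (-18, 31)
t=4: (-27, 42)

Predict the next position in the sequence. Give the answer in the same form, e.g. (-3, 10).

Taking differences between consecutive positions: (-3, +5), (-5, +7), (-7, +9), (-9, +11). These grow by (-2, +2) each step.
step 5: (-27, 42) + (-11, +13) → (-38, 55)

(-38, 55)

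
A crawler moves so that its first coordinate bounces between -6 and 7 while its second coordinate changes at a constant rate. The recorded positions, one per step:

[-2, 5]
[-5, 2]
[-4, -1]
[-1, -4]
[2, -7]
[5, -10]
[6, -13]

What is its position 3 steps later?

The first coordinate reflects between -6 and 7, moving 3 per step.
  step 7: 6 → 3
  step 8: 3 → 0
  step 9: 0 → -3
The second coordinate changes by -3 each step: at step 9 it is -22.

[-3, -22]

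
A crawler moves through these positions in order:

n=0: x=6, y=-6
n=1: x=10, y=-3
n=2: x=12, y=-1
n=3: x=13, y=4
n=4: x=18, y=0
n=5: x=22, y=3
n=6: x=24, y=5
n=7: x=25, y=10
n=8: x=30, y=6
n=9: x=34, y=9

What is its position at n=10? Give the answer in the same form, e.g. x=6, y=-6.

x=36, y=11

Step-to-step displacements: (+4, +3), (+2, +2), (+1, +5), (+5, -4), (+4, +3), (+2, +2), (+1, +5), (+5, -4), (+4, +3) — a repeating cycle of length 4.
step 10: apply (+2, +2) → x=36, y=11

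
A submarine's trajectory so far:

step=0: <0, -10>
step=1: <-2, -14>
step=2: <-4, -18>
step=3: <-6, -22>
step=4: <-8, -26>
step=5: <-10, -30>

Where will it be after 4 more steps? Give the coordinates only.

Constant displacement of <-2, -4> per step.
step 6: <-10, -30> + <-2, -4> → <-12, -34>
step 7: <-12, -34> + <-2, -4> → <-14, -38>
step 8: <-14, -38> + <-2, -4> → <-16, -42>
step 9: <-16, -42> + <-2, -4> → <-18, -46>

<-18, -46>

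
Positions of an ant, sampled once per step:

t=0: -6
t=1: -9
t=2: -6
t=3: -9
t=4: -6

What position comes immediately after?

-9

Consecutive displacements -3, +3, -3, +3 scale by a factor of -1 each step.
step 5: -6 − 3 → -9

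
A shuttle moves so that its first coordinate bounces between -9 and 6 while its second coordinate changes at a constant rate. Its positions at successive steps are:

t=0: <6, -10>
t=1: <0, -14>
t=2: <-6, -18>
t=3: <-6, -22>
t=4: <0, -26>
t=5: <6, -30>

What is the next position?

<0, -34>

The first coordinate travels 6 per step and bounces off the walls at -9 and 6.
  step 6: 6 → 0
The second coordinate changes by -4 each step: at step 6 it is -34.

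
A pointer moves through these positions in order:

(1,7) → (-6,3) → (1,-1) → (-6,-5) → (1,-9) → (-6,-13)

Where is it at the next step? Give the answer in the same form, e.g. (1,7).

(1,-17)

First: cycles through 1, -6 every 2 steps. Step 6 lands at position 0 of the cycle → 1.
Second: linear, -4 per step → -17 at step 6.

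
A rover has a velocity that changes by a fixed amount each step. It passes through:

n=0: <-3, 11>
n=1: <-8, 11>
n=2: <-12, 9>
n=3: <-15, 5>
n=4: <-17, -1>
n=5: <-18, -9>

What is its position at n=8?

Successive displacements: <-5, +0>, <-4, -2>, <-3, -4>, <-2, -6>, <-1, -8> — each changes by <+1, -2>.
step 6: <-18, -9> + <+0, -10> → <-18, -19>
step 7: <-18, -19> + <+1, -12> → <-17, -31>
step 8: <-17, -31> + <+2, -14> → <-15, -45>

<-15, -45>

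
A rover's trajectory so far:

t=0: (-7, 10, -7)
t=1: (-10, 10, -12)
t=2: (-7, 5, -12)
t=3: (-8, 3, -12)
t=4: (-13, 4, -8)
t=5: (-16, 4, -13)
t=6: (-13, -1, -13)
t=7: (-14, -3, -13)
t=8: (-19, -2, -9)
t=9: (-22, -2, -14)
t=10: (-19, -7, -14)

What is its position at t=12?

(-25, -8, -10)

The moves between consecutive positions are (-3, +0, -5), (+3, -5, +0), (-1, -2, +0), (-5, +1, +4), (-3, +0, -5), (+3, -5, +0), (-1, -2, +0), (-5, +1, +4), (-3, +0, -5), (+3, -5, +0); they repeat the 4-cycle [(-3, +0, -5), (+3, -5, +0), (-1, -2, +0), (-5, +1, +4)].
step 11: apply (-1, -2, +0) → (-20, -9, -14)
step 12: apply (-5, +1, +4) → (-25, -8, -10)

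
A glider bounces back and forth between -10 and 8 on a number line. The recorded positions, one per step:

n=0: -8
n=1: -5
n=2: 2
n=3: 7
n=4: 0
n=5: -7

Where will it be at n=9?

The value reflects between -10 and 8, moving 7 per step.
  step 6: -7 → -6
  step 7: -6 → 1
  step 8: 1 → 8
  step 9: 8 → 1

1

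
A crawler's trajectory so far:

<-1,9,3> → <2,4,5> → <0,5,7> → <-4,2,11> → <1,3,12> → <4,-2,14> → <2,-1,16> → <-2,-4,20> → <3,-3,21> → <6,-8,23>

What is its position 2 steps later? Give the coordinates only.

<0,-10,29>

The moves between consecutive positions are <+3,-5,+2>, <-2,+1,+2>, <-4,-3,+4>, <+5,+1,+1>, <+3,-5,+2>, <-2,+1,+2>, <-4,-3,+4>, <+5,+1,+1>, <+3,-5,+2>; they repeat the 4-cycle [<+3,-5,+2>, <-2,+1,+2>, <-4,-3,+4>, <+5,+1,+1>].
step 10: apply <-2,+1,+2> → <4,-7,25>
step 11: apply <-4,-3,+4> → <0,-10,29>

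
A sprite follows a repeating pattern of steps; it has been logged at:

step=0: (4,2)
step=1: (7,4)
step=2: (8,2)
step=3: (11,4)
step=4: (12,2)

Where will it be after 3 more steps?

(19,4)

Differencing gives (+3,+2), (+1,-2), (+3,+2), (+1,-2). This is the pattern (+3,+2), (+1,-2) repeated.
step 5: apply (+3,+2) → (15,4)
step 6: apply (+1,-2) → (16,2)
step 7: apply (+3,+2) → (19,4)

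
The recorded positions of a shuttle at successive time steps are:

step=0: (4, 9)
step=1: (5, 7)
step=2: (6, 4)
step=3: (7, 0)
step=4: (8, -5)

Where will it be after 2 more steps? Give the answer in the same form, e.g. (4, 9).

Taking differences between consecutive positions: (+1, -2), (+1, -3), (+1, -4), (+1, -5). These grow by (+0, -1) each step.
step 5: (8, -5) + (+1, -6) → (9, -11)
step 6: (9, -11) + (+1, -7) → (10, -18)

(10, -18)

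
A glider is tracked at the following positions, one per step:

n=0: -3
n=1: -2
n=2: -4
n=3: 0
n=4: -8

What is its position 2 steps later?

-24

Consecutive displacements +1, -2, +4, -8 scale by a factor of -2 each step.
step 5: -8 + 16 → 8
step 6: 8 − 32 → -24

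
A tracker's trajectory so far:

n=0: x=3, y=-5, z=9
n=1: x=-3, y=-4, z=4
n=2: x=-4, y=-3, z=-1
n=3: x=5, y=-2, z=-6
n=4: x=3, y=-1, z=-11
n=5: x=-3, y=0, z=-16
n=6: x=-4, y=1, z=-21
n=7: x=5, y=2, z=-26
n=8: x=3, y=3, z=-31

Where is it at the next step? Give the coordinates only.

x=-3, y=4, z=-36

The x coordinate repeats the cycle [3, -3, -4, 5] with period 4; step 9 mod 4 = 1, giving -3.
The y coordinate changes by +1 each step, so at step 9 it is -5 + 9·(1) = 4.
The z coordinate changes by -5 each step, so at step 9 it is 9 + 9·(-5) = -36.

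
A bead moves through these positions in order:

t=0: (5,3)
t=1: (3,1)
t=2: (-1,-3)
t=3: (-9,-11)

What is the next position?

(-25,-27)

Consecutive displacements (-2,-2), (-4,-4), (-8,-8) scale by a factor of 2 each step.
step 4: (-9,-11) + (-16,-16) → (-25,-27)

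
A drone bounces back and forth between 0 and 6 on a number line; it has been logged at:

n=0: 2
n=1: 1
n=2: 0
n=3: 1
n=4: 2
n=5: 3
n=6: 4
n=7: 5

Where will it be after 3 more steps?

4

The value reflects between 0 and 6, moving 1 per step.
  step 8: 5 → 6
  step 9: 6 → 5
  step 10: 5 → 4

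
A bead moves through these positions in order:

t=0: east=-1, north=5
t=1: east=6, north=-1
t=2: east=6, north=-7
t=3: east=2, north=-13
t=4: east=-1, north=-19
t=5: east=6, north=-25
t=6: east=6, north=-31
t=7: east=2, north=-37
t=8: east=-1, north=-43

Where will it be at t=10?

east=6, north=-55

East: cycles through -1, 6, 6, 2 every 4 steps. Step 10 lands at position 2 of the cycle → 6.
North: linear, -6 per step → -55 at step 10.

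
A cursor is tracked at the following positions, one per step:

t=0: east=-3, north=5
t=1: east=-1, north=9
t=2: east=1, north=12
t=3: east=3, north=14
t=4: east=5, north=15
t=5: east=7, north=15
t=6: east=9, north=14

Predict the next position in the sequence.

east=11, north=12

Taking differences between consecutive positions: (+2,+4), (+2,+3), (+2,+2), (+2,+1), (+2,+0), (+2,-1). These grow by (+0,-1) each step.
step 7: east=9, north=14 + (+2,-2) → east=11, north=12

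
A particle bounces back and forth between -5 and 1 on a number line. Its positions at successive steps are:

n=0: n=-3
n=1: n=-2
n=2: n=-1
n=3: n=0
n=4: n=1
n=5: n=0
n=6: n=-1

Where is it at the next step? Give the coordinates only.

n=-2

The value travels 1 per step and bounces off the walls at -5 and 1.
  step 7: -1 → -2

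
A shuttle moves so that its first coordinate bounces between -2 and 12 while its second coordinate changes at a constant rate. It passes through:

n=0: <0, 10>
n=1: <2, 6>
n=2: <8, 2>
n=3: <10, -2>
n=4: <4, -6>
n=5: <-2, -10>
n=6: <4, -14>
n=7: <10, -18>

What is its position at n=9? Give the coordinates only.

The first coordinate reflects between -2 and 12, moving 6 per step.
  step 8: 10 → 8
  step 9: 8 → 2
The second coordinate changes by -4 each step: at step 9 it is -26.

<2, -26>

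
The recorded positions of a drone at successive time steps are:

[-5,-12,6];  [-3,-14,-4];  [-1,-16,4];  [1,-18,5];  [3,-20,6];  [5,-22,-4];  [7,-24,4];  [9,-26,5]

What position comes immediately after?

First: linear, +2 per step → 11 at step 8.
Second: linear, -2 per step → -28 at step 8.
Third: cycles through 6, -4, 4, 5 every 4 steps. Step 8 lands at position 0 of the cycle → 6.

[11,-28,6]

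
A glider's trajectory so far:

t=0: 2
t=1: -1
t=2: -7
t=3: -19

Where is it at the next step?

Consecutive displacements -3, -6, -12 scale by a factor of 2 each step.
step 4: -19 − 24 → -43

-43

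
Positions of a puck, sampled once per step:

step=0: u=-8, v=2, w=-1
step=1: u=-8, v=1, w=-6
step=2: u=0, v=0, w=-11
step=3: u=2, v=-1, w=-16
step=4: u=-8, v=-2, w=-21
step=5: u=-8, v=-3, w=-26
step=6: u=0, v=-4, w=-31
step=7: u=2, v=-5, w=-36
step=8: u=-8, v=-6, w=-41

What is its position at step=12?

u=-8, v=-10, w=-61

The u coordinate repeats the cycle [-8, -8, 0, 2] with period 4; step 12 mod 4 = 0, giving -8.
The v coordinate changes by -1 each step, so at step 12 it is 2 + 12·(-1) = -10.
The w coordinate changes by -5 each step, so at step 12 it is -1 + 12·(-5) = -61.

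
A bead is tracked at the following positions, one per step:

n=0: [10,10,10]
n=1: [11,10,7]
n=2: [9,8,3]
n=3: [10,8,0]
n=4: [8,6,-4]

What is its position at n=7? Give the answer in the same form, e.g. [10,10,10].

[8,4,-14]

The moves between consecutive positions are [+1,+0,-3], [-2,-2,-4], [+1,+0,-3], [-2,-2,-4]; they repeat the 2-cycle [[+1,+0,-3], [-2,-2,-4]].
step 5: apply [+1,+0,-3] → [9,6,-7]
step 6: apply [-2,-2,-4] → [7,4,-11]
step 7: apply [+1,+0,-3] → [8,4,-14]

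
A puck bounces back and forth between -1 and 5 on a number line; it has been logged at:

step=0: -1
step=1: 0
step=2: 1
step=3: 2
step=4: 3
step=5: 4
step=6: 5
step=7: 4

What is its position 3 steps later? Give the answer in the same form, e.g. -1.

The value travels 1 per step and bounces off the walls at -1 and 5.
  step 8: 4 → 3
  step 9: 3 → 2
  step 10: 2 → 1

1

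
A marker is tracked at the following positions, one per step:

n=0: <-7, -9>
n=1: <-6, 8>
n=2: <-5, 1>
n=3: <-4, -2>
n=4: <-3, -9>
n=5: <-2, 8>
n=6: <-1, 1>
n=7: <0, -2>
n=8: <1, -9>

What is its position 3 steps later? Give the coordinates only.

<4, -2>

First: linear, +1 per step → 4 at step 11.
Second: cycles through -9, 8, 1, -2 every 4 steps. Step 11 lands at position 3 of the cycle → -2.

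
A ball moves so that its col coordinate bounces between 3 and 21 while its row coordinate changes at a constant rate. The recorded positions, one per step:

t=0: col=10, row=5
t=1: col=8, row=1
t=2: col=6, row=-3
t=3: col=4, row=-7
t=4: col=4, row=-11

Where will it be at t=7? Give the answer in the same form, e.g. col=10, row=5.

The col coordinate travels 2 per step and bounces off the walls at 3 and 21.
  step 5: 4 → 6
  step 6: 6 → 8
  step 7: 8 → 10
The row coordinate changes by -4 each step: at step 7 it is -23.

col=10, row=-23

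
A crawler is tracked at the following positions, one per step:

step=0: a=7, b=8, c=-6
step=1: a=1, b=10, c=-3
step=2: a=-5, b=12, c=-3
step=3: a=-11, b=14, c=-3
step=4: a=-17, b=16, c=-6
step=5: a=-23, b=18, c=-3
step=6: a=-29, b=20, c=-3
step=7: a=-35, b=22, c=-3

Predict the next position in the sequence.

a=-41, b=24, c=-6

A: linear, -6 per step → -41 at step 8.
B: linear, +2 per step → 24 at step 8.
C: cycles through -6, -3, -3, -3 every 4 steps. Step 8 lands at position 0 of the cycle → -6.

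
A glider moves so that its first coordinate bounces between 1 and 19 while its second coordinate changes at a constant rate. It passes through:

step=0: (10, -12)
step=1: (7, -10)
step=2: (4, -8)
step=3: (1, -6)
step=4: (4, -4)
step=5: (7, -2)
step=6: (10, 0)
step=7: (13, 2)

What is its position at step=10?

(16, 8)

The first coordinate reflects between 1 and 19, moving 3 per step.
  step 8: 13 → 16
  step 9: 16 → 19
  step 10: 19 → 16
The second coordinate changes by +2 each step: at step 10 it is 8.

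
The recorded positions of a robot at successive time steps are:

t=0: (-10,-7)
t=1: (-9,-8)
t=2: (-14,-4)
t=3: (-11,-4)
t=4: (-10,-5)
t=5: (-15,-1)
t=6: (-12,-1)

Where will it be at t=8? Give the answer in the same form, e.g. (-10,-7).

(-16,2)

Differencing gives (+1,-1), (-5,+4), (+3,+0), (+1,-1), (-5,+4), (+3,+0). This is the pattern (+1,-1), (-5,+4), (+3,+0) repeated.
step 7: apply (+1,-1) → (-11,-2)
step 8: apply (-5,+4) → (-16,2)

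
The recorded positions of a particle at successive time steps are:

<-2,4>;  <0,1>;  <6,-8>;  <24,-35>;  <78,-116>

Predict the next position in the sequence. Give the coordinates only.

Step-to-step displacements: <+2,-3>, <+6,-9>, <+18,-27>, <+54,-81>; each is 3× the previous.
step 5: <78,-116> + <+162,-243> → <240,-359>

<240,-359>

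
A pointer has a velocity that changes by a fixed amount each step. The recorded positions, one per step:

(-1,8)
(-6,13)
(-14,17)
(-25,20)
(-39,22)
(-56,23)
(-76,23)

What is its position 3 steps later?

Taking differences between consecutive positions: (-5,+5), (-8,+4), (-11,+3), (-14,+2), (-17,+1), (-20,+0). These grow by (-3,-1) each step.
step 7: (-76,23) + (-23,-1) → (-99,22)
step 8: (-99,22) + (-26,-2) → (-125,20)
step 9: (-125,20) + (-29,-3) → (-154,17)

(-154,17)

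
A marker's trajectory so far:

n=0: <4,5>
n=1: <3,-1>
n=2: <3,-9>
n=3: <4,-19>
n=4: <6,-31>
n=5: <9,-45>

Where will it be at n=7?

<18,-79>

Taking differences between consecutive positions: <-1,-6>, <+0,-8>, <+1,-10>, <+2,-12>, <+3,-14>. These grow by <+1,-2> each step.
step 6: <9,-45> + <+4,-16> → <13,-61>
step 7: <13,-61> + <+5,-18> → <18,-79>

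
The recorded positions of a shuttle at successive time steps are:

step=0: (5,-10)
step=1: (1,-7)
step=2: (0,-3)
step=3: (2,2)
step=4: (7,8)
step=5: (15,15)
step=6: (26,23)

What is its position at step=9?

(77,53)

First differences are (-4,+3), (-1,+4), (+2,+5), (+5,+6), (+8,+7), (+11,+8); their common second difference is (+3,+1) (constant acceleration).
step 7: (26,23) + (+14,+9) → (40,32)
step 8: (40,32) + (+17,+10) → (57,42)
step 9: (57,42) + (+20,+11) → (77,53)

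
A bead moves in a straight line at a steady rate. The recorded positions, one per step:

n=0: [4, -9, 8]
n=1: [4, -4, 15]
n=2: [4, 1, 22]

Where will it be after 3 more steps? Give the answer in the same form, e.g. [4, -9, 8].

[4, 16, 43]

The position changes by [+0, +5, +7] every step.
step 3: [4, 1, 22] + [+0, +5, +7] → [4, 6, 29]
step 4: [4, 6, 29] + [+0, +5, +7] → [4, 11, 36]
step 5: [4, 11, 36] + [+0, +5, +7] → [4, 16, 43]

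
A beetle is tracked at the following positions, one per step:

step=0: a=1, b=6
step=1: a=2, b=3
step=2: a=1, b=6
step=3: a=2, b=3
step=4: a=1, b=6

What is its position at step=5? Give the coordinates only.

a=2, b=3

Consecutive displacements (+1,-3), (-1,+3), (+1,-3), (-1,+3) scale by a factor of -1 each step.
step 5: a=1, b=6 + (+1,-3) → a=2, b=3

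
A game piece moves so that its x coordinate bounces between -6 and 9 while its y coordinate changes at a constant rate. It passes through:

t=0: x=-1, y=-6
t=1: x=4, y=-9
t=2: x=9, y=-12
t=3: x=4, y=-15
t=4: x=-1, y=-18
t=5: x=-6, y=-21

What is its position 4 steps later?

x=4, y=-33

The x coordinate reflects between -6 and 9, moving 5 per step.
  step 6: -6 → -1
  step 7: -1 → 4
  step 8: 4 → 9
  step 9: 9 → 4
The y coordinate changes by -3 each step: at step 9 it is -33.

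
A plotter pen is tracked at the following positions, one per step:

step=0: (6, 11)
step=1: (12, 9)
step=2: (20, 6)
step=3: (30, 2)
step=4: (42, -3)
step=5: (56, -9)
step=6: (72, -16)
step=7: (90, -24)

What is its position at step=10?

Taking differences between consecutive positions: (+6, -2), (+8, -3), (+10, -4), (+12, -5), (+14, -6), (+16, -7), (+18, -8). These grow by (+2, -1) each step.
step 8: (90, -24) + (+20, -9) → (110, -33)
step 9: (110, -33) + (+22, -10) → (132, -43)
step 10: (132, -43) + (+24, -11) → (156, -54)

(156, -54)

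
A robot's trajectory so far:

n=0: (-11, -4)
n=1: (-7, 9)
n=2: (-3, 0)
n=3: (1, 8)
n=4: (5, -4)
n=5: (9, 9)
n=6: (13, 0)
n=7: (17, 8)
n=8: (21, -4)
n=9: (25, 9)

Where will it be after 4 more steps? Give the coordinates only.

The first coordinate changes by +4 each step, so at step 13 it is -11 + 13·(4) = 41.
The second coordinate repeats the cycle [-4, 9, 0, 8] with period 4; step 13 mod 4 = 1, giving 9.

(41, 9)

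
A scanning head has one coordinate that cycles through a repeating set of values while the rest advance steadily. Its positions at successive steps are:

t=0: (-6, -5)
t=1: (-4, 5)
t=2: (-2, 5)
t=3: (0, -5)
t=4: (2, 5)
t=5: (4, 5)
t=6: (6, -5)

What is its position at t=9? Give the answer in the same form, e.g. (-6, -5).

(12, -5)

The first coordinate changes by +2 each step, so at step 9 it is -6 + 9·(2) = 12.
The second coordinate repeats the cycle [-5, 5, 5] with period 3; step 9 mod 3 = 0, giving -5.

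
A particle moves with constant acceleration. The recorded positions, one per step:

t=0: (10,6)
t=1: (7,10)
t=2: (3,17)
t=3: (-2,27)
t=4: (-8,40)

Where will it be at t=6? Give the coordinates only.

(-23,75)

Taking differences between consecutive positions: (-3,+4), (-4,+7), (-5,+10), (-6,+13). These grow by (-1,+3) each step.
step 5: (-8,40) + (-7,+16) → (-15,56)
step 6: (-15,56) + (-8,+19) → (-23,75)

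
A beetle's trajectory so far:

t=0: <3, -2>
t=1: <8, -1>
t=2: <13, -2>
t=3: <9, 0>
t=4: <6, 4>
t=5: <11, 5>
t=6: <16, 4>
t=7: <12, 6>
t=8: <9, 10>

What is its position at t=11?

<15, 12>

Differencing gives <+5, +1>, <+5, -1>, <-4, +2>, <-3, +4>, <+5, +1>, <+5, -1>, <-4, +2>, <-3, +4>. This is the pattern <+5, +1>, <+5, -1>, <-4, +2>, <-3, +4> repeated.
step 9: apply <+5, +1> → <14, 11>
step 10: apply <+5, -1> → <19, 10>
step 11: apply <-4, +2> → <15, 12>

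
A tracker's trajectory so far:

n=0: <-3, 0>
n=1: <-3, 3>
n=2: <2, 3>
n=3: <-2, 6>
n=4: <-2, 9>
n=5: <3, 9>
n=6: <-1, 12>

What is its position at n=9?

<0, 18>

Step-to-step displacements: <+0, +3>, <+5, +0>, <-4, +3>, <+0, +3>, <+5, +0>, <-4, +3> — a repeating cycle of length 3.
step 7: apply <+0, +3> → <-1, 15>
step 8: apply <+5, +0> → <4, 15>
step 9: apply <-4, +3> → <0, 18>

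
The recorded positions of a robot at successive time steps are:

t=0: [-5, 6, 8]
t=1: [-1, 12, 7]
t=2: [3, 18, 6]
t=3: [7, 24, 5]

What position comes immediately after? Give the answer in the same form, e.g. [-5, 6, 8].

The position changes by [+4, +6, -1] every step.
step 4: [7, 24, 5] + [+4, +6, -1] → [11, 30, 4]

[11, 30, 4]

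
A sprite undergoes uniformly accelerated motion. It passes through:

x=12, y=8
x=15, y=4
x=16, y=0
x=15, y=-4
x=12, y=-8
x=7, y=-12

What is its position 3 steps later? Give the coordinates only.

x=-20, y=-24

First differences are (+3,-4), (+1,-4), (-1,-4), (-3,-4), (-5,-4); their common second difference is (-2,+0) (constant acceleration).
step 6: x=7, y=-12 + (-7,-4) → x=0, y=-16
step 7: x=0, y=-16 + (-9,-4) → x=-9, y=-20
step 8: x=-9, y=-20 + (-11,-4) → x=-20, y=-24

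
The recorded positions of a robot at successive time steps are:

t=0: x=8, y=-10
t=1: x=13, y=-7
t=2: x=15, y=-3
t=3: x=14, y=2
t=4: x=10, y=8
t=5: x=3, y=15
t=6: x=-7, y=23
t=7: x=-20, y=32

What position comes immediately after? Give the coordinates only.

x=-36, y=42

First differences are (+5, +3), (+2, +4), (-1, +5), (-4, +6), (-7, +7), (-10, +8), (-13, +9); their common second difference is (-3, +1) (constant acceleration).
step 8: x=-20, y=32 + (-16, +10) → x=-36, y=42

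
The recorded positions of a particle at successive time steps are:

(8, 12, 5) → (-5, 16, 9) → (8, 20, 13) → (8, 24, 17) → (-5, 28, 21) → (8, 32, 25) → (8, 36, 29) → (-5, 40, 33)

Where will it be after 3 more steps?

The first coordinate repeats the cycle [8, -5, 8] with period 3; step 10 mod 3 = 1, giving -5.
The second coordinate changes by +4 each step, so at step 10 it is 12 + 10·(4) = 52.
The third coordinate changes by +4 each step, so at step 10 it is 5 + 10·(4) = 45.

(-5, 52, 45)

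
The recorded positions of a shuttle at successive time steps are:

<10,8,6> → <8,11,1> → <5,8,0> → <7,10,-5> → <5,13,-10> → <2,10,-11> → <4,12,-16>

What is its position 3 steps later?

The moves between consecutive positions are <-2,+3,-5>, <-3,-3,-1>, <+2,+2,-5>, <-2,+3,-5>, <-3,-3,-1>, <+2,+2,-5>; they repeat the 3-cycle [<-2,+3,-5>, <-3,-3,-1>, <+2,+2,-5>].
step 7: apply <-2,+3,-5> → <2,15,-21>
step 8: apply <-3,-3,-1> → <-1,12,-22>
step 9: apply <+2,+2,-5> → <1,14,-27>

<1,14,-27>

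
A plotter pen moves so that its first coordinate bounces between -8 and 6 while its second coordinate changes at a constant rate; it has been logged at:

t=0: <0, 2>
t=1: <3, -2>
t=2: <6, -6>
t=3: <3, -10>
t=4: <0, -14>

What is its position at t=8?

<-4, -30>

The first coordinate reflects between -8 and 6, moving 3 per step.
  step 5: 0 → -3
  step 6: -3 → -6
  step 7: -6 → -7
  step 8: -7 → -4
The second coordinate changes by -4 each step: at step 8 it is -30.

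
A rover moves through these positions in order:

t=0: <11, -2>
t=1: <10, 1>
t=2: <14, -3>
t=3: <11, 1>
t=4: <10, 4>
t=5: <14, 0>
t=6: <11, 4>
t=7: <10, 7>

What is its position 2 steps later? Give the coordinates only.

The moves between consecutive positions are <-1, +3>, <+4, -4>, <-3, +4>, <-1, +3>, <+4, -4>, <-3, +4>, <-1, +3>; they repeat the 3-cycle [<-1, +3>, <+4, -4>, <-3, +4>].
step 8: apply <+4, -4> → <14, 3>
step 9: apply <-3, +4> → <11, 7>

<11, 7>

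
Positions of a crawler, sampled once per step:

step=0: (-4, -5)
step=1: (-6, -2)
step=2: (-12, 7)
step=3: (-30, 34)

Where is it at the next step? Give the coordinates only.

(-84, 115)

Step-to-step displacements: (-2, +3), (-6, +9), (-18, +27); each is 3× the previous.
step 4: (-30, 34) + (-54, +81) → (-84, 115)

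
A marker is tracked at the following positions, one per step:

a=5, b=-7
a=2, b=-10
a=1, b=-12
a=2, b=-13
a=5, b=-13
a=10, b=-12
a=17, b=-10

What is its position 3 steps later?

a=50, b=2

Taking differences between consecutive positions: (-3,-3), (-1,-2), (+1,-1), (+3,+0), (+5,+1), (+7,+2). These grow by (+2,+1) each step.
step 7: a=17, b=-10 + (+9,+3) → a=26, b=-7
step 8: a=26, b=-7 + (+11,+4) → a=37, b=-3
step 9: a=37, b=-3 + (+13,+5) → a=50, b=2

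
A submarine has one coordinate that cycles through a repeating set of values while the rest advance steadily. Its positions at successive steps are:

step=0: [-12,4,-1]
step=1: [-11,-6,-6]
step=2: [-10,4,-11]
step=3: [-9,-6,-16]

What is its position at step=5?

The first coordinate changes by +1 each step, so at step 5 it is -12 + 5·(1) = -7.
The second coordinate repeats the cycle [4, -6] with period 2; step 5 mod 2 = 1, giving -6.
The third coordinate changes by -5 each step, so at step 5 it is -1 + 5·(-5) = -26.

[-7,-6,-26]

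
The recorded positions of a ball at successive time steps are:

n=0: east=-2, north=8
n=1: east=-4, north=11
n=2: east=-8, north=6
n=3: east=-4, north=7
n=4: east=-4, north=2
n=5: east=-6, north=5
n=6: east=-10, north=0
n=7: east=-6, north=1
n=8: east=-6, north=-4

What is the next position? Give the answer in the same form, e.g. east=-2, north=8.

Step-to-step displacements: (-2,+3), (-4,-5), (+4,+1), (+0,-5), (-2,+3), (-4,-5), (+4,+1), (+0,-5) — a repeating cycle of length 4.
step 9: apply (-2,+3) → east=-8, north=-1

east=-8, north=-1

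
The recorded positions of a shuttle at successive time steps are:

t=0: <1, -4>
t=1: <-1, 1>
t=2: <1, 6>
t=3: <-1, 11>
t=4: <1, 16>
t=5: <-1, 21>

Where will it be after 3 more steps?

<1, 36>

The first coordinate repeats the cycle [1, -1] with period 2; step 8 mod 2 = 0, giving 1.
The second coordinate changes by +5 each step, so at step 8 it is -4 + 8·(5) = 36.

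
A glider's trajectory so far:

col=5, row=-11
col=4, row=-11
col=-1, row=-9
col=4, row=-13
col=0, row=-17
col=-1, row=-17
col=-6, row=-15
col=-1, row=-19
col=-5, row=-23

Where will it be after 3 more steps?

Differencing gives (-1,+0), (-5,+2), (+5,-4), (-4,-4), (-1,+0), (-5,+2), (+5,-4), (-4,-4). This is the pattern (-1,+0), (-5,+2), (+5,-4), (-4,-4) repeated.
step 9: apply (-1,+0) → col=-6, row=-23
step 10: apply (-5,+2) → col=-11, row=-21
step 11: apply (+5,-4) → col=-6, row=-25

col=-6, row=-25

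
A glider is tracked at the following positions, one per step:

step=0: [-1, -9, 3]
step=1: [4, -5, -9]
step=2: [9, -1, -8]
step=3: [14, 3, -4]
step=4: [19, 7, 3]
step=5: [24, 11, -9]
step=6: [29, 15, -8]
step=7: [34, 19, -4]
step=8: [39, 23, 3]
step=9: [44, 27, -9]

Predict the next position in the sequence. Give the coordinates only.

First: linear, +5 per step → 49 at step 10.
Second: linear, +4 per step → 31 at step 10.
Third: cycles through 3, -9, -8, -4 every 4 steps. Step 10 lands at position 2 of the cycle → -8.

[49, 31, -8]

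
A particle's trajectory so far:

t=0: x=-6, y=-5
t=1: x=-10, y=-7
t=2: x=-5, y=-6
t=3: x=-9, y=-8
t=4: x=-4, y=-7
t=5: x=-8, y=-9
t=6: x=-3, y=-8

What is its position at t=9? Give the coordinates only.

x=-6, y=-11

Differencing gives (-4,-2), (+5,+1), (-4,-2), (+5,+1), (-4,-2), (+5,+1). This is the pattern (-4,-2), (+5,+1) repeated.
step 7: apply (-4,-2) → x=-7, y=-10
step 8: apply (+5,+1) → x=-2, y=-9
step 9: apply (-4,-2) → x=-6, y=-11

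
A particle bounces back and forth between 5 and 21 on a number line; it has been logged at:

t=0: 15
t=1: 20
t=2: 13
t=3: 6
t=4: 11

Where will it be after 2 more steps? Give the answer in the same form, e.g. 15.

17

The value travels 7 per step and bounces off the walls at 5 and 21.
  step 5: 11 → 18
  step 6: 18 → 17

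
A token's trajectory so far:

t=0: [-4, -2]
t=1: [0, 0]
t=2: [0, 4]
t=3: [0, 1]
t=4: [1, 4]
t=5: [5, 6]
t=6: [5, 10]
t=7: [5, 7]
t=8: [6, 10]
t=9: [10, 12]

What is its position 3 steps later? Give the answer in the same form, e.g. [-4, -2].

[11, 16]

The moves between consecutive positions are [+4, +2], [+0, +4], [+0, -3], [+1, +3], [+4, +2], [+0, +4], [+0, -3], [+1, +3], [+4, +2]; they repeat the 4-cycle [[+4, +2], [+0, +4], [+0, -3], [+1, +3]].
step 10: apply [+0, +4] → [10, 16]
step 11: apply [+0, -3] → [10, 13]
step 12: apply [+1, +3] → [11, 16]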